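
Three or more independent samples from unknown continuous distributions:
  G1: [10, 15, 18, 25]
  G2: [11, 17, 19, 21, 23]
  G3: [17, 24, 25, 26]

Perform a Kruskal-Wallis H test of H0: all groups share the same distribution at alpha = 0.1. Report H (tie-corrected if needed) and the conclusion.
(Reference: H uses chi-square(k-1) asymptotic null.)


Step 1: Combine all N = 13 observations and assign midranks.
sorted (value, group, rank): (10,G1,1), (11,G2,2), (15,G1,3), (17,G2,4.5), (17,G3,4.5), (18,G1,6), (19,G2,7), (21,G2,8), (23,G2,9), (24,G3,10), (25,G1,11.5), (25,G3,11.5), (26,G3,13)
Step 2: Sum ranks within each group.
R_1 = 21.5 (n_1 = 4)
R_2 = 30.5 (n_2 = 5)
R_3 = 39 (n_3 = 4)
Step 3: H = 12/(N(N+1)) * sum(R_i^2/n_i) - 3(N+1)
     = 12/(13*14) * (21.5^2/4 + 30.5^2/5 + 39^2/4) - 3*14
     = 0.065934 * 681.862 - 42
     = 2.957967.
Step 4: Ties present; correction factor C = 1 - 12/(13^3 - 13) = 0.994505. Corrected H = 2.957967 / 0.994505 = 2.974309.
Step 5: Under H0, H ~ chi^2(2); p-value = 0.226015.
Step 6: alpha = 0.1. fail to reject H0.

H = 2.9743, df = 2, p = 0.226015, fail to reject H0.


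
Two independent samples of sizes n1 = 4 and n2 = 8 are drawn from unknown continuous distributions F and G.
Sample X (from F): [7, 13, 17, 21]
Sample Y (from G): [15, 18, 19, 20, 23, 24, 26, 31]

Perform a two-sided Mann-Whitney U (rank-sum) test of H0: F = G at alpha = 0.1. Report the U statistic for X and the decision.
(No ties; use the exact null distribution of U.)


Step 1: Combine and sort all 12 observations; assign midranks.
sorted (value, group): (7,X), (13,X), (15,Y), (17,X), (18,Y), (19,Y), (20,Y), (21,X), (23,Y), (24,Y), (26,Y), (31,Y)
ranks: 7->1, 13->2, 15->3, 17->4, 18->5, 19->6, 20->7, 21->8, 23->9, 24->10, 26->11, 31->12
Step 2: Rank sum for X: R1 = 1 + 2 + 4 + 8 = 15.
Step 3: U_X = R1 - n1(n1+1)/2 = 15 - 4*5/2 = 15 - 10 = 5.
       U_Y = n1*n2 - U_X = 32 - 5 = 27.
Step 4: No ties, so the exact null distribution of U (based on enumerating the C(12,4) = 495 equally likely rank assignments) gives the two-sided p-value.
Step 5: p-value = 0.072727; compare to alpha = 0.1. reject H0.

U_X = 5, p = 0.072727, reject H0 at alpha = 0.1.


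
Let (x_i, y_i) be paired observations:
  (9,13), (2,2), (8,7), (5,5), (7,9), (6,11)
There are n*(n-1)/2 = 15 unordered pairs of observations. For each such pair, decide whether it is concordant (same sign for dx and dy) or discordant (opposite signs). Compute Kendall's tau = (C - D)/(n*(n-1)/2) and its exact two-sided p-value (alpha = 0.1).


Step 1: Enumerate the 15 unordered pairs (i,j) with i<j and classify each by sign(x_j-x_i) * sign(y_j-y_i).
  (1,2):dx=-7,dy=-11->C; (1,3):dx=-1,dy=-6->C; (1,4):dx=-4,dy=-8->C; (1,5):dx=-2,dy=-4->C
  (1,6):dx=-3,dy=-2->C; (2,3):dx=+6,dy=+5->C; (2,4):dx=+3,dy=+3->C; (2,5):dx=+5,dy=+7->C
  (2,6):dx=+4,dy=+9->C; (3,4):dx=-3,dy=-2->C; (3,5):dx=-1,dy=+2->D; (3,6):dx=-2,dy=+4->D
  (4,5):dx=+2,dy=+4->C; (4,6):dx=+1,dy=+6->C; (5,6):dx=-1,dy=+2->D
Step 2: C = 12, D = 3, total pairs = 15.
Step 3: tau = (C - D)/(n(n-1)/2) = (12 - 3)/15 = 0.600000.
Step 4: Exact two-sided p-value (enumerate n! = 720 permutations of y under H0): p = 0.136111.
Step 5: alpha = 0.1. fail to reject H0.

tau_b = 0.6000 (C=12, D=3), p = 0.136111, fail to reject H0.


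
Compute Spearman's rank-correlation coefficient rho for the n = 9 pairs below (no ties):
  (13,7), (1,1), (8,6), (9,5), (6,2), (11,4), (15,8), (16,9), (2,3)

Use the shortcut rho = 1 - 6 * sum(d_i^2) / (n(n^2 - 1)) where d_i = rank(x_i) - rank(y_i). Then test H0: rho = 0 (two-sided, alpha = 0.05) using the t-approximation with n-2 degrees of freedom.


Step 1: Rank x and y separately (midranks; no ties here).
rank(x): 13->7, 1->1, 8->4, 9->5, 6->3, 11->6, 15->8, 16->9, 2->2
rank(y): 7->7, 1->1, 6->6, 5->5, 2->2, 4->4, 8->8, 9->9, 3->3
Step 2: d_i = R_x(i) - R_y(i); compute d_i^2.
  (7-7)^2=0, (1-1)^2=0, (4-6)^2=4, (5-5)^2=0, (3-2)^2=1, (6-4)^2=4, (8-8)^2=0, (9-9)^2=0, (2-3)^2=1
sum(d^2) = 10.
Step 3: rho = 1 - 6*10 / (9*(9^2 - 1)) = 1 - 60/720 = 0.916667.
Step 4: Under H0, t = rho * sqrt((n-2)/(1-rho^2)) = 6.0685 ~ t(7).
Step 5: Two-sided p-value from the t-distribution with 7 df = 0.000507.
Step 6: alpha = 0.05. reject H0.

rho = 0.9167, p = 0.000507, reject H0 at alpha = 0.05.


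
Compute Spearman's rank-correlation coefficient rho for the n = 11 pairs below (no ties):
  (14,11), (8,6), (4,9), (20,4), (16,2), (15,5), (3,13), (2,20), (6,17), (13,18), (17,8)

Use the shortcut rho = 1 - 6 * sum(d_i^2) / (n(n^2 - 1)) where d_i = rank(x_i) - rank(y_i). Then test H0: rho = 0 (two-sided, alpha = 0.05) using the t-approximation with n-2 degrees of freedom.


Step 1: Rank x and y separately (midranks; no ties here).
rank(x): 14->7, 8->5, 4->3, 20->11, 16->9, 15->8, 3->2, 2->1, 6->4, 13->6, 17->10
rank(y): 11->7, 6->4, 9->6, 4->2, 2->1, 5->3, 13->8, 20->11, 17->9, 18->10, 8->5
Step 2: d_i = R_x(i) - R_y(i); compute d_i^2.
  (7-7)^2=0, (5-4)^2=1, (3-6)^2=9, (11-2)^2=81, (9-1)^2=64, (8-3)^2=25, (2-8)^2=36, (1-11)^2=100, (4-9)^2=25, (6-10)^2=16, (10-5)^2=25
sum(d^2) = 382.
Step 3: rho = 1 - 6*382 / (11*(11^2 - 1)) = 1 - 2292/1320 = -0.736364.
Step 4: Under H0, t = rho * sqrt((n-2)/(1-rho^2)) = -3.2651 ~ t(9).
Step 5: Two-sided p-value from the t-distribution with 9 df = 0.009760.
Step 6: alpha = 0.05. reject H0.

rho = -0.7364, p = 0.009760, reject H0 at alpha = 0.05.


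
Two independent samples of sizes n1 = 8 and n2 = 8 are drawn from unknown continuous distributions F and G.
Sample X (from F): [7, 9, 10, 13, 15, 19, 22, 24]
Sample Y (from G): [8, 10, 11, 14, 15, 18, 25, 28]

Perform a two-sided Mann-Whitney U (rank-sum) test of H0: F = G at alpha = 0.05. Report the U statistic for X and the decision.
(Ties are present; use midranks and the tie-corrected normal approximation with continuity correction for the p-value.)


Step 1: Combine and sort all 16 observations; assign midranks.
sorted (value, group): (7,X), (8,Y), (9,X), (10,X), (10,Y), (11,Y), (13,X), (14,Y), (15,X), (15,Y), (18,Y), (19,X), (22,X), (24,X), (25,Y), (28,Y)
ranks: 7->1, 8->2, 9->3, 10->4.5, 10->4.5, 11->6, 13->7, 14->8, 15->9.5, 15->9.5, 18->11, 19->12, 22->13, 24->14, 25->15, 28->16
Step 2: Rank sum for X: R1 = 1 + 3 + 4.5 + 7 + 9.5 + 12 + 13 + 14 = 64.
Step 3: U_X = R1 - n1(n1+1)/2 = 64 - 8*9/2 = 64 - 36 = 28.
       U_Y = n1*n2 - U_X = 64 - 28 = 36.
Step 4: Ties are present, so use the tie-corrected normal approximation (with continuity correction) for the p-value.
Step 5: p-value = 0.712787; compare to alpha = 0.05. fail to reject H0.

U_X = 28, p = 0.712787, fail to reject H0 at alpha = 0.05.


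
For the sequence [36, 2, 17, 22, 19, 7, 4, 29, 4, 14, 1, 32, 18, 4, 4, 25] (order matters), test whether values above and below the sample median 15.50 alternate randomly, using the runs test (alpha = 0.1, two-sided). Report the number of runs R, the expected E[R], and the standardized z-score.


Step 1: Compute median = 15.50; label A = above, B = below.
Labels in order: ABAAABBABBBAABBA  (n_A = 8, n_B = 8)
Step 2: Count runs R = 9.
Step 3: Under H0 (random ordering), E[R] = 2*n_A*n_B/(n_A+n_B) + 1 = 2*8*8/16 + 1 = 9.0000.
        Var[R] = 2*n_A*n_B*(2*n_A*n_B - n_A - n_B) / ((n_A+n_B)^2 * (n_A+n_B-1)) = 14336/3840 = 3.7333.
        SD[R] = 1.9322.
Step 4: R = E[R], so z = 0 with no continuity correction.
Step 5: Two-sided p-value via normal approximation = 2*(1 - Phi(|z|)) = 1.000000.
Step 6: alpha = 0.1. fail to reject H0.

R = 9, z = 0.0000, p = 1.000000, fail to reject H0.


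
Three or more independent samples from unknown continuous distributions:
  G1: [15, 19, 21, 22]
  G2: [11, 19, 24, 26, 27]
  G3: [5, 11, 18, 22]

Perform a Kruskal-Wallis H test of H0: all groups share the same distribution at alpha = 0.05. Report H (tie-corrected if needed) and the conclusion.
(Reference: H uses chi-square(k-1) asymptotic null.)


Step 1: Combine all N = 13 observations and assign midranks.
sorted (value, group, rank): (5,G3,1), (11,G2,2.5), (11,G3,2.5), (15,G1,4), (18,G3,5), (19,G1,6.5), (19,G2,6.5), (21,G1,8), (22,G1,9.5), (22,G3,9.5), (24,G2,11), (26,G2,12), (27,G2,13)
Step 2: Sum ranks within each group.
R_1 = 28 (n_1 = 4)
R_2 = 45 (n_2 = 5)
R_3 = 18 (n_3 = 4)
Step 3: H = 12/(N(N+1)) * sum(R_i^2/n_i) - 3(N+1)
     = 12/(13*14) * (28^2/4 + 45^2/5 + 18^2/4) - 3*14
     = 0.065934 * 682 - 42
     = 2.967033.
Step 4: Ties present; correction factor C = 1 - 18/(13^3 - 13) = 0.991758. Corrected H = 2.967033 / 0.991758 = 2.991690.
Step 5: Under H0, H ~ chi^2(2); p-value = 0.224059.
Step 6: alpha = 0.05. fail to reject H0.

H = 2.9917, df = 2, p = 0.224059, fail to reject H0.


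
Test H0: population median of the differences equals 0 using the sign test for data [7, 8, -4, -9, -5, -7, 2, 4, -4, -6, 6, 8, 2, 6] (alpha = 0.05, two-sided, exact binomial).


Step 1: Discard zero differences. Original n = 14; n_eff = number of nonzero differences = 14.
Nonzero differences (with sign): +7, +8, -4, -9, -5, -7, +2, +4, -4, -6, +6, +8, +2, +6
Step 2: Count signs: positive = 8, negative = 6.
Step 3: Under H0: P(positive) = 0.5, so the number of positives S ~ Bin(14, 0.5).
Step 4: Two-sided exact p-value = sum of Bin(14,0.5) probabilities at or below the observed probability = 0.790527.
Step 5: alpha = 0.05. fail to reject H0.

n_eff = 14, pos = 8, neg = 6, p = 0.790527, fail to reject H0.


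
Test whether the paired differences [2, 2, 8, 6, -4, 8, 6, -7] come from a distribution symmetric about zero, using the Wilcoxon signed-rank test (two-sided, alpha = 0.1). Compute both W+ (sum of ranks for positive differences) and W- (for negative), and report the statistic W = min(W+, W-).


Step 1: Drop any zero differences (none here) and take |d_i|.
|d| = [2, 2, 8, 6, 4, 8, 6, 7]
Step 2: Midrank |d_i| (ties get averaged ranks).
ranks: |2|->1.5, |2|->1.5, |8|->7.5, |6|->4.5, |4|->3, |8|->7.5, |6|->4.5, |7|->6
Step 3: Attach original signs; sum ranks with positive sign and with negative sign.
W+ = 1.5 + 1.5 + 7.5 + 4.5 + 7.5 + 4.5 = 27
W- = 3 + 6 = 9
(Check: W+ + W- = 36 should equal n(n+1)/2 = 36.)
Step 4: Test statistic W = min(W+, W-) = 9.
Step 5: Ties in |d|, so use the tie-corrected normal approximation.
        E[W] = n(n+1)/4 = 8*9/4 = 18.
        Tie groups: |d|=2 (t=2), |d|=6 (t=2), |d|=8 (t=2); sum(t^3 - t) = 18.
        Var[W] = n(n+1)(2n+1)/24 - sum(t^3-t)/48 = 1224/24 - 18/48 = 50.625.
        z = (W - E[W]) / sqrt(Var[W]) = (9 - 18) / 7.1151 = -1.2649.
        Two-sided p = 2*Phi(z) = 0.205903.
Step 6: alpha = 0.1. fail to reject H0.

W+ = 27, W- = 9, W = min = 9, p = 0.205903, fail to reject H0.


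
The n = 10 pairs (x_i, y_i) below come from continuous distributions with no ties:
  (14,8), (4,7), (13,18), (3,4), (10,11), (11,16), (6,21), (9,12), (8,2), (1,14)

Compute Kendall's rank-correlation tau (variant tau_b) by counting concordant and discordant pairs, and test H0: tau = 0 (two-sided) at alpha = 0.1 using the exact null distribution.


Step 1: Enumerate the 45 unordered pairs (i,j) with i<j and classify each by sign(x_j-x_i) * sign(y_j-y_i).
  (1,2):dx=-10,dy=-1->C; (1,3):dx=-1,dy=+10->D; (1,4):dx=-11,dy=-4->C; (1,5):dx=-4,dy=+3->D
  (1,6):dx=-3,dy=+8->D; (1,7):dx=-8,dy=+13->D; (1,8):dx=-5,dy=+4->D; (1,9):dx=-6,dy=-6->C
  (1,10):dx=-13,dy=+6->D; (2,3):dx=+9,dy=+11->C; (2,4):dx=-1,dy=-3->C; (2,5):dx=+6,dy=+4->C
  (2,6):dx=+7,dy=+9->C; (2,7):dx=+2,dy=+14->C; (2,8):dx=+5,dy=+5->C; (2,9):dx=+4,dy=-5->D
  (2,10):dx=-3,dy=+7->D; (3,4):dx=-10,dy=-14->C; (3,5):dx=-3,dy=-7->C; (3,6):dx=-2,dy=-2->C
  (3,7):dx=-7,dy=+3->D; (3,8):dx=-4,dy=-6->C; (3,9):dx=-5,dy=-16->C; (3,10):dx=-12,dy=-4->C
  (4,5):dx=+7,dy=+7->C; (4,6):dx=+8,dy=+12->C; (4,7):dx=+3,dy=+17->C; (4,8):dx=+6,dy=+8->C
  (4,9):dx=+5,dy=-2->D; (4,10):dx=-2,dy=+10->D; (5,6):dx=+1,dy=+5->C; (5,7):dx=-4,dy=+10->D
  (5,8):dx=-1,dy=+1->D; (5,9):dx=-2,dy=-9->C; (5,10):dx=-9,dy=+3->D; (6,7):dx=-5,dy=+5->D
  (6,8):dx=-2,dy=-4->C; (6,9):dx=-3,dy=-14->C; (6,10):dx=-10,dy=-2->C; (7,8):dx=+3,dy=-9->D
  (7,9):dx=+2,dy=-19->D; (7,10):dx=-5,dy=-7->C; (8,9):dx=-1,dy=-10->C; (8,10):dx=-8,dy=+2->D
  (9,10):dx=-7,dy=+12->D
Step 2: C = 26, D = 19, total pairs = 45.
Step 3: tau = (C - D)/(n(n-1)/2) = (26 - 19)/45 = 0.155556.
Step 4: Exact two-sided p-value (enumerate n! = 3628800 permutations of y under H0): p = 0.600654.
Step 5: alpha = 0.1. fail to reject H0.

tau_b = 0.1556 (C=26, D=19), p = 0.600654, fail to reject H0.


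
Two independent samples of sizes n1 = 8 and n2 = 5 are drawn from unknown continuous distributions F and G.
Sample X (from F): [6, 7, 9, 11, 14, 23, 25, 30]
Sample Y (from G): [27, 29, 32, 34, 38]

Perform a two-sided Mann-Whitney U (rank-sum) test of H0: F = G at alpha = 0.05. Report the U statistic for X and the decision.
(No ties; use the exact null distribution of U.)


Step 1: Combine and sort all 13 observations; assign midranks.
sorted (value, group): (6,X), (7,X), (9,X), (11,X), (14,X), (23,X), (25,X), (27,Y), (29,Y), (30,X), (32,Y), (34,Y), (38,Y)
ranks: 6->1, 7->2, 9->3, 11->4, 14->5, 23->6, 25->7, 27->8, 29->9, 30->10, 32->11, 34->12, 38->13
Step 2: Rank sum for X: R1 = 1 + 2 + 3 + 4 + 5 + 6 + 7 + 10 = 38.
Step 3: U_X = R1 - n1(n1+1)/2 = 38 - 8*9/2 = 38 - 36 = 2.
       U_Y = n1*n2 - U_X = 40 - 2 = 38.
Step 4: No ties, so the exact null distribution of U (based on enumerating the C(13,8) = 1287 equally likely rank assignments) gives the two-sided p-value.
Step 5: p-value = 0.006216; compare to alpha = 0.05. reject H0.

U_X = 2, p = 0.006216, reject H0 at alpha = 0.05.


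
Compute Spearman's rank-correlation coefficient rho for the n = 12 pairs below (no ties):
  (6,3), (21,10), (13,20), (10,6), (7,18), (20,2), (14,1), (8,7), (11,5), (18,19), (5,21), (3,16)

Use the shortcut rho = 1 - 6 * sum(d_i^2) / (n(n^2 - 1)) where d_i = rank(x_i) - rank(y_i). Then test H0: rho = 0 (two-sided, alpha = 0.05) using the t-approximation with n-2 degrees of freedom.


Step 1: Rank x and y separately (midranks; no ties here).
rank(x): 6->3, 21->12, 13->8, 10->6, 7->4, 20->11, 14->9, 8->5, 11->7, 18->10, 5->2, 3->1
rank(y): 3->3, 10->7, 20->11, 6->5, 18->9, 2->2, 1->1, 7->6, 5->4, 19->10, 21->12, 16->8
Step 2: d_i = R_x(i) - R_y(i); compute d_i^2.
  (3-3)^2=0, (12-7)^2=25, (8-11)^2=9, (6-5)^2=1, (4-9)^2=25, (11-2)^2=81, (9-1)^2=64, (5-6)^2=1, (7-4)^2=9, (10-10)^2=0, (2-12)^2=100, (1-8)^2=49
sum(d^2) = 364.
Step 3: rho = 1 - 6*364 / (12*(12^2 - 1)) = 1 - 2184/1716 = -0.272727.
Step 4: Under H0, t = rho * sqrt((n-2)/(1-rho^2)) = -0.8964 ~ t(10).
Step 5: Two-sided p-value from the t-distribution with 10 df = 0.391097.
Step 6: alpha = 0.05. fail to reject H0.

rho = -0.2727, p = 0.391097, fail to reject H0 at alpha = 0.05.


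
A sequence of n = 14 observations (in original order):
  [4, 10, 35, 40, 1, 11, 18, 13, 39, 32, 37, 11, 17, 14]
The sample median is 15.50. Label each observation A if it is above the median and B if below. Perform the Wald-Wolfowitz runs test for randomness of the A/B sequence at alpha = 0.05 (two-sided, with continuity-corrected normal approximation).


Step 1: Compute median = 15.50; label A = above, B = below.
Labels in order: BBAABBABAAABAB  (n_A = 7, n_B = 7)
Step 2: Count runs R = 9.
Step 3: Under H0 (random ordering), E[R] = 2*n_A*n_B/(n_A+n_B) + 1 = 2*7*7/14 + 1 = 8.0000.
        Var[R] = 2*n_A*n_B*(2*n_A*n_B - n_A - n_B) / ((n_A+n_B)^2 * (n_A+n_B-1)) = 8232/2548 = 3.2308.
        SD[R] = 1.7974.
Step 4: Continuity-corrected z = (R - 0.5 - E[R]) / SD[R] = (9 - 0.5 - 8.0000) / 1.7974 = 0.2782.
Step 5: Two-sided p-value via normal approximation = 2*(1 - Phi(|z|)) = 0.780879.
Step 6: alpha = 0.05. fail to reject H0.

R = 9, z = 0.2782, p = 0.780879, fail to reject H0.


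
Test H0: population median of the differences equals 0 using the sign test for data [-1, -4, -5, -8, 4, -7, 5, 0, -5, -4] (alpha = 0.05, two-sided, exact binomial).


Step 1: Discard zero differences. Original n = 10; n_eff = number of nonzero differences = 9.
Nonzero differences (with sign): -1, -4, -5, -8, +4, -7, +5, -5, -4
Step 2: Count signs: positive = 2, negative = 7.
Step 3: Under H0: P(positive) = 0.5, so the number of positives S ~ Bin(9, 0.5).
Step 4: Two-sided exact p-value = sum of Bin(9,0.5) probabilities at or below the observed probability = 0.179688.
Step 5: alpha = 0.05. fail to reject H0.

n_eff = 9, pos = 2, neg = 7, p = 0.179688, fail to reject H0.


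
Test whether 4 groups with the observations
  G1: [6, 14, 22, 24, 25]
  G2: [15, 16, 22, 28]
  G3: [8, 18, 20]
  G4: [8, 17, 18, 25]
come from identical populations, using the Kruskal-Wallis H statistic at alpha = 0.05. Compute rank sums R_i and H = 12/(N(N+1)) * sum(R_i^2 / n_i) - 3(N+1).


Step 1: Combine all N = 16 observations and assign midranks.
sorted (value, group, rank): (6,G1,1), (8,G3,2.5), (8,G4,2.5), (14,G1,4), (15,G2,5), (16,G2,6), (17,G4,7), (18,G3,8.5), (18,G4,8.5), (20,G3,10), (22,G1,11.5), (22,G2,11.5), (24,G1,13), (25,G1,14.5), (25,G4,14.5), (28,G2,16)
Step 2: Sum ranks within each group.
R_1 = 44 (n_1 = 5)
R_2 = 38.5 (n_2 = 4)
R_3 = 21 (n_3 = 3)
R_4 = 32.5 (n_4 = 4)
Step 3: H = 12/(N(N+1)) * sum(R_i^2/n_i) - 3(N+1)
     = 12/(16*17) * (44^2/5 + 38.5^2/4 + 21^2/3 + 32.5^2/4) - 3*17
     = 0.044118 * 1168.83 - 51
     = 0.565809.
Step 4: Ties present; correction factor C = 1 - 24/(16^3 - 16) = 0.994118. Corrected H = 0.565809 / 0.994118 = 0.569157.
Step 5: Under H0, H ~ chi^2(3); p-value = 0.903455.
Step 6: alpha = 0.05. fail to reject H0.

H = 0.5692, df = 3, p = 0.903455, fail to reject H0.


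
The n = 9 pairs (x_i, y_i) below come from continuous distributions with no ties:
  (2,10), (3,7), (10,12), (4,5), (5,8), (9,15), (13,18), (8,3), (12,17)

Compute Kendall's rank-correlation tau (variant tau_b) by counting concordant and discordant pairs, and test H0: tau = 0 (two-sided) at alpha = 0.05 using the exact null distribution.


Step 1: Enumerate the 36 unordered pairs (i,j) with i<j and classify each by sign(x_j-x_i) * sign(y_j-y_i).
  (1,2):dx=+1,dy=-3->D; (1,3):dx=+8,dy=+2->C; (1,4):dx=+2,dy=-5->D; (1,5):dx=+3,dy=-2->D
  (1,6):dx=+7,dy=+5->C; (1,7):dx=+11,dy=+8->C; (1,8):dx=+6,dy=-7->D; (1,9):dx=+10,dy=+7->C
  (2,3):dx=+7,dy=+5->C; (2,4):dx=+1,dy=-2->D; (2,5):dx=+2,dy=+1->C; (2,6):dx=+6,dy=+8->C
  (2,7):dx=+10,dy=+11->C; (2,8):dx=+5,dy=-4->D; (2,9):dx=+9,dy=+10->C; (3,4):dx=-6,dy=-7->C
  (3,5):dx=-5,dy=-4->C; (3,6):dx=-1,dy=+3->D; (3,7):dx=+3,dy=+6->C; (3,8):dx=-2,dy=-9->C
  (3,9):dx=+2,dy=+5->C; (4,5):dx=+1,dy=+3->C; (4,6):dx=+5,dy=+10->C; (4,7):dx=+9,dy=+13->C
  (4,8):dx=+4,dy=-2->D; (4,9):dx=+8,dy=+12->C; (5,6):dx=+4,dy=+7->C; (5,7):dx=+8,dy=+10->C
  (5,8):dx=+3,dy=-5->D; (5,9):dx=+7,dy=+9->C; (6,7):dx=+4,dy=+3->C; (6,8):dx=-1,dy=-12->C
  (6,9):dx=+3,dy=+2->C; (7,8):dx=-5,dy=-15->C; (7,9):dx=-1,dy=-1->C; (8,9):dx=+4,dy=+14->C
Step 2: C = 27, D = 9, total pairs = 36.
Step 3: tau = (C - D)/(n(n-1)/2) = (27 - 9)/36 = 0.500000.
Step 4: Exact two-sided p-value (enumerate n! = 362880 permutations of y under H0): p = 0.075176.
Step 5: alpha = 0.05. fail to reject H0.

tau_b = 0.5000 (C=27, D=9), p = 0.075176, fail to reject H0.


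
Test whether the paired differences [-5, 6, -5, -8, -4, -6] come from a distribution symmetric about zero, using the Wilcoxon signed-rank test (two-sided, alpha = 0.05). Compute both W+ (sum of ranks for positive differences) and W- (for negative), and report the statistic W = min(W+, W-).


Step 1: Drop any zero differences (none here) and take |d_i|.
|d| = [5, 6, 5, 8, 4, 6]
Step 2: Midrank |d_i| (ties get averaged ranks).
ranks: |5|->2.5, |6|->4.5, |5|->2.5, |8|->6, |4|->1, |6|->4.5
Step 3: Attach original signs; sum ranks with positive sign and with negative sign.
W+ = 4.5 = 4.5
W- = 2.5 + 2.5 + 6 + 1 + 4.5 = 16.5
(Check: W+ + W- = 21 should equal n(n+1)/2 = 21.)
Step 4: Test statistic W = min(W+, W-) = 4.5.
Step 5: Ties in |d|, so use the tie-corrected normal approximation.
        E[W] = n(n+1)/4 = 6*7/4 = 10.5.
        Tie groups: |d|=5 (t=2), |d|=6 (t=2); sum(t^3 - t) = 12.
        Var[W] = n(n+1)(2n+1)/24 - sum(t^3-t)/48 = 546/24 - 12/48 = 22.5.
        z = (W - E[W]) / sqrt(Var[W]) = (4.5 - 10.5) / 4.7434 = -1.2649.
        Two-sided p = 2*Phi(z) = 0.205903.
Step 6: alpha = 0.05. fail to reject H0.

W+ = 4.5, W- = 16.5, W = min = 4.5, p = 0.205903, fail to reject H0.


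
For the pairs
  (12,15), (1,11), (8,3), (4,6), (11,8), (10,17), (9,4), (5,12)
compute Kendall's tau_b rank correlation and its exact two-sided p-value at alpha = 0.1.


Step 1: Enumerate the 28 unordered pairs (i,j) with i<j and classify each by sign(x_j-x_i) * sign(y_j-y_i).
  (1,2):dx=-11,dy=-4->C; (1,3):dx=-4,dy=-12->C; (1,4):dx=-8,dy=-9->C; (1,5):dx=-1,dy=-7->C
  (1,6):dx=-2,dy=+2->D; (1,7):dx=-3,dy=-11->C; (1,8):dx=-7,dy=-3->C; (2,3):dx=+7,dy=-8->D
  (2,4):dx=+3,dy=-5->D; (2,5):dx=+10,dy=-3->D; (2,6):dx=+9,dy=+6->C; (2,7):dx=+8,dy=-7->D
  (2,8):dx=+4,dy=+1->C; (3,4):dx=-4,dy=+3->D; (3,5):dx=+3,dy=+5->C; (3,6):dx=+2,dy=+14->C
  (3,7):dx=+1,dy=+1->C; (3,8):dx=-3,dy=+9->D; (4,5):dx=+7,dy=+2->C; (4,6):dx=+6,dy=+11->C
  (4,7):dx=+5,dy=-2->D; (4,8):dx=+1,dy=+6->C; (5,6):dx=-1,dy=+9->D; (5,7):dx=-2,dy=-4->C
  (5,8):dx=-6,dy=+4->D; (6,7):dx=-1,dy=-13->C; (6,8):dx=-5,dy=-5->C; (7,8):dx=-4,dy=+8->D
Step 2: C = 17, D = 11, total pairs = 28.
Step 3: tau = (C - D)/(n(n-1)/2) = (17 - 11)/28 = 0.214286.
Step 4: Exact two-sided p-value (enumerate n! = 40320 permutations of y under H0): p = 0.548413.
Step 5: alpha = 0.1. fail to reject H0.

tau_b = 0.2143 (C=17, D=11), p = 0.548413, fail to reject H0.


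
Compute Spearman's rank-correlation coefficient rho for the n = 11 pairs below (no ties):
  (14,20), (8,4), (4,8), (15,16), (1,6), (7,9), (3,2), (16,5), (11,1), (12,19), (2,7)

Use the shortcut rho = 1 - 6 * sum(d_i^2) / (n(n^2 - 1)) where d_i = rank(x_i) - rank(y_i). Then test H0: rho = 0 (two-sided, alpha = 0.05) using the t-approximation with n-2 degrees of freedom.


Step 1: Rank x and y separately (midranks; no ties here).
rank(x): 14->9, 8->6, 4->4, 15->10, 1->1, 7->5, 3->3, 16->11, 11->7, 12->8, 2->2
rank(y): 20->11, 4->3, 8->7, 16->9, 6->5, 9->8, 2->2, 5->4, 1->1, 19->10, 7->6
Step 2: d_i = R_x(i) - R_y(i); compute d_i^2.
  (9-11)^2=4, (6-3)^2=9, (4-7)^2=9, (10-9)^2=1, (1-5)^2=16, (5-8)^2=9, (3-2)^2=1, (11-4)^2=49, (7-1)^2=36, (8-10)^2=4, (2-6)^2=16
sum(d^2) = 154.
Step 3: rho = 1 - 6*154 / (11*(11^2 - 1)) = 1 - 924/1320 = 0.300000.
Step 4: Under H0, t = rho * sqrt((n-2)/(1-rho^2)) = 0.9435 ~ t(9).
Step 5: Two-sided p-value from the t-distribution with 9 df = 0.370083.
Step 6: alpha = 0.05. fail to reject H0.

rho = 0.3000, p = 0.370083, fail to reject H0 at alpha = 0.05.


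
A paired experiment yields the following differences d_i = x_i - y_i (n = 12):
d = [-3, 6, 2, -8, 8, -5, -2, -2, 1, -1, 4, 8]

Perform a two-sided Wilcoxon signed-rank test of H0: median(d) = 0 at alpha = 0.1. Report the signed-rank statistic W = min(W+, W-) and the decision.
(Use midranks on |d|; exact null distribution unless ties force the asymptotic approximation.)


Step 1: Drop any zero differences (none here) and take |d_i|.
|d| = [3, 6, 2, 8, 8, 5, 2, 2, 1, 1, 4, 8]
Step 2: Midrank |d_i| (ties get averaged ranks).
ranks: |3|->6, |6|->9, |2|->4, |8|->11, |8|->11, |5|->8, |2|->4, |2|->4, |1|->1.5, |1|->1.5, |4|->7, |8|->11
Step 3: Attach original signs; sum ranks with positive sign and with negative sign.
W+ = 9 + 4 + 11 + 1.5 + 7 + 11 = 43.5
W- = 6 + 11 + 8 + 4 + 4 + 1.5 = 34.5
(Check: W+ + W- = 78 should equal n(n+1)/2 = 78.)
Step 4: Test statistic W = min(W+, W-) = 34.5.
Step 5: Ties in |d|, so use the tie-corrected normal approximation.
        E[W] = n(n+1)/4 = 12*13/4 = 39.
        Tie groups: |d|=1 (t=2), |d|=2 (t=3), |d|=8 (t=3); sum(t^3 - t) = 54.
        Var[W] = n(n+1)(2n+1)/24 - sum(t^3-t)/48 = 3900/24 - 54/48 = 161.375.
        z = (W - E[W]) / sqrt(Var[W]) = (34.5 - 39) / 12.7033 = -0.3542.
        Two-sided p = 2*Phi(z) = 0.723161.
Step 6: alpha = 0.1. fail to reject H0.

W+ = 43.5, W- = 34.5, W = min = 34.5, p = 0.723161, fail to reject H0.


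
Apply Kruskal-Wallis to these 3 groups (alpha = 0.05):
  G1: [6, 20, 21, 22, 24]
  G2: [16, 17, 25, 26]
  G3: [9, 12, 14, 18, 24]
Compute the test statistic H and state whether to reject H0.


Step 1: Combine all N = 14 observations and assign midranks.
sorted (value, group, rank): (6,G1,1), (9,G3,2), (12,G3,3), (14,G3,4), (16,G2,5), (17,G2,6), (18,G3,7), (20,G1,8), (21,G1,9), (22,G1,10), (24,G1,11.5), (24,G3,11.5), (25,G2,13), (26,G2,14)
Step 2: Sum ranks within each group.
R_1 = 39.5 (n_1 = 5)
R_2 = 38 (n_2 = 4)
R_3 = 27.5 (n_3 = 5)
Step 3: H = 12/(N(N+1)) * sum(R_i^2/n_i) - 3(N+1)
     = 12/(14*15) * (39.5^2/5 + 38^2/4 + 27.5^2/5) - 3*15
     = 0.057143 * 824.3 - 45
     = 2.102857.
Step 4: Ties present; correction factor C = 1 - 6/(14^3 - 14) = 0.997802. Corrected H = 2.102857 / 0.997802 = 2.107489.
Step 5: Under H0, H ~ chi^2(2); p-value = 0.348630.
Step 6: alpha = 0.05. fail to reject H0.

H = 2.1075, df = 2, p = 0.348630, fail to reject H0.


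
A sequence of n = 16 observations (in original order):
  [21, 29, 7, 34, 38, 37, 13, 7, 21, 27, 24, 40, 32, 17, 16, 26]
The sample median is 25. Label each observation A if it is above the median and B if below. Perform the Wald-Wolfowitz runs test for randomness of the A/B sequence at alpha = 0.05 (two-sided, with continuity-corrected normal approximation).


Step 1: Compute median = 25; label A = above, B = below.
Labels in order: BABAAABBBABAABBA  (n_A = 8, n_B = 8)
Step 2: Count runs R = 10.
Step 3: Under H0 (random ordering), E[R] = 2*n_A*n_B/(n_A+n_B) + 1 = 2*8*8/16 + 1 = 9.0000.
        Var[R] = 2*n_A*n_B*(2*n_A*n_B - n_A - n_B) / ((n_A+n_B)^2 * (n_A+n_B-1)) = 14336/3840 = 3.7333.
        SD[R] = 1.9322.
Step 4: Continuity-corrected z = (R - 0.5 - E[R]) / SD[R] = (10 - 0.5 - 9.0000) / 1.9322 = 0.2588.
Step 5: Two-sided p-value via normal approximation = 2*(1 - Phi(|z|)) = 0.795809.
Step 6: alpha = 0.05. fail to reject H0.

R = 10, z = 0.2588, p = 0.795809, fail to reject H0.


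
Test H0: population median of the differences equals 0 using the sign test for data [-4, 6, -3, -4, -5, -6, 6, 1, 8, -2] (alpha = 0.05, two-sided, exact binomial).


Step 1: Discard zero differences. Original n = 10; n_eff = number of nonzero differences = 10.
Nonzero differences (with sign): -4, +6, -3, -4, -5, -6, +6, +1, +8, -2
Step 2: Count signs: positive = 4, negative = 6.
Step 3: Under H0: P(positive) = 0.5, so the number of positives S ~ Bin(10, 0.5).
Step 4: Two-sided exact p-value = sum of Bin(10,0.5) probabilities at or below the observed probability = 0.753906.
Step 5: alpha = 0.05. fail to reject H0.

n_eff = 10, pos = 4, neg = 6, p = 0.753906, fail to reject H0.


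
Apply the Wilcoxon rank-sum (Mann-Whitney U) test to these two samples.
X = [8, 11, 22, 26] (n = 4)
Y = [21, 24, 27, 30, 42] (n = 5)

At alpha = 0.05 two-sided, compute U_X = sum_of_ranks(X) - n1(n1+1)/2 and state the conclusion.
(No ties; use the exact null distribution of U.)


Step 1: Combine and sort all 9 observations; assign midranks.
sorted (value, group): (8,X), (11,X), (21,Y), (22,X), (24,Y), (26,X), (27,Y), (30,Y), (42,Y)
ranks: 8->1, 11->2, 21->3, 22->4, 24->5, 26->6, 27->7, 30->8, 42->9
Step 2: Rank sum for X: R1 = 1 + 2 + 4 + 6 = 13.
Step 3: U_X = R1 - n1(n1+1)/2 = 13 - 4*5/2 = 13 - 10 = 3.
       U_Y = n1*n2 - U_X = 20 - 3 = 17.
Step 4: No ties, so the exact null distribution of U (based on enumerating the C(9,4) = 126 equally likely rank assignments) gives the two-sided p-value.
Step 5: p-value = 0.111111; compare to alpha = 0.05. fail to reject H0.

U_X = 3, p = 0.111111, fail to reject H0 at alpha = 0.05.


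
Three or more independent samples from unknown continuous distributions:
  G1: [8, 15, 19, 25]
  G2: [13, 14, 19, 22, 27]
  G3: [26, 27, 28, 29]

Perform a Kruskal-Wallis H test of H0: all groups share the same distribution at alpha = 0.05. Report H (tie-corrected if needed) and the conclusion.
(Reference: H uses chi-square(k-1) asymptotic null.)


Step 1: Combine all N = 13 observations and assign midranks.
sorted (value, group, rank): (8,G1,1), (13,G2,2), (14,G2,3), (15,G1,4), (19,G1,5.5), (19,G2,5.5), (22,G2,7), (25,G1,8), (26,G3,9), (27,G2,10.5), (27,G3,10.5), (28,G3,12), (29,G3,13)
Step 2: Sum ranks within each group.
R_1 = 18.5 (n_1 = 4)
R_2 = 28 (n_2 = 5)
R_3 = 44.5 (n_3 = 4)
Step 3: H = 12/(N(N+1)) * sum(R_i^2/n_i) - 3(N+1)
     = 12/(13*14) * (18.5^2/4 + 28^2/5 + 44.5^2/4) - 3*14
     = 0.065934 * 737.425 - 42
     = 6.621429.
Step 4: Ties present; correction factor C = 1 - 12/(13^3 - 13) = 0.994505. Corrected H = 6.621429 / 0.994505 = 6.658011.
Step 5: Under H0, H ~ chi^2(2); p-value = 0.035829.
Step 6: alpha = 0.05. reject H0.

H = 6.6580, df = 2, p = 0.035829, reject H0.


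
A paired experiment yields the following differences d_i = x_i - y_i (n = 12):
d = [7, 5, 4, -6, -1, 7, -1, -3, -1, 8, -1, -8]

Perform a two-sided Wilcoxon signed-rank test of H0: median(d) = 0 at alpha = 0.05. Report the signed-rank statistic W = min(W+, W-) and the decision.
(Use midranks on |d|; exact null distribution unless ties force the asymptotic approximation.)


Step 1: Drop any zero differences (none here) and take |d_i|.
|d| = [7, 5, 4, 6, 1, 7, 1, 3, 1, 8, 1, 8]
Step 2: Midrank |d_i| (ties get averaged ranks).
ranks: |7|->9.5, |5|->7, |4|->6, |6|->8, |1|->2.5, |7|->9.5, |1|->2.5, |3|->5, |1|->2.5, |8|->11.5, |1|->2.5, |8|->11.5
Step 3: Attach original signs; sum ranks with positive sign and with negative sign.
W+ = 9.5 + 7 + 6 + 9.5 + 11.5 = 43.5
W- = 8 + 2.5 + 2.5 + 5 + 2.5 + 2.5 + 11.5 = 34.5
(Check: W+ + W- = 78 should equal n(n+1)/2 = 78.)
Step 4: Test statistic W = min(W+, W-) = 34.5.
Step 5: Ties in |d|, so use the tie-corrected normal approximation.
        E[W] = n(n+1)/4 = 12*13/4 = 39.
        Tie groups: |d|=1 (t=4), |d|=7 (t=2), |d|=8 (t=2); sum(t^3 - t) = 72.
        Var[W] = n(n+1)(2n+1)/24 - sum(t^3-t)/48 = 3900/24 - 72/48 = 161.
        z = (W - E[W]) / sqrt(Var[W]) = (34.5 - 39) / 12.6886 = -0.3546.
        Two-sided p = 2*Phi(z) = 0.722852.
Step 6: alpha = 0.05. fail to reject H0.

W+ = 43.5, W- = 34.5, W = min = 34.5, p = 0.722852, fail to reject H0.


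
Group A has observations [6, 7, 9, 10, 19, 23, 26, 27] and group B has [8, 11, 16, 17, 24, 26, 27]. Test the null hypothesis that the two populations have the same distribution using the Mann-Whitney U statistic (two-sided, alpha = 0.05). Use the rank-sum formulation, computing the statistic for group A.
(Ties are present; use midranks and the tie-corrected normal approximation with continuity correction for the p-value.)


Step 1: Combine and sort all 15 observations; assign midranks.
sorted (value, group): (6,X), (7,X), (8,Y), (9,X), (10,X), (11,Y), (16,Y), (17,Y), (19,X), (23,X), (24,Y), (26,X), (26,Y), (27,X), (27,Y)
ranks: 6->1, 7->2, 8->3, 9->4, 10->5, 11->6, 16->7, 17->8, 19->9, 23->10, 24->11, 26->12.5, 26->12.5, 27->14.5, 27->14.5
Step 2: Rank sum for X: R1 = 1 + 2 + 4 + 5 + 9 + 10 + 12.5 + 14.5 = 58.
Step 3: U_X = R1 - n1(n1+1)/2 = 58 - 8*9/2 = 58 - 36 = 22.
       U_Y = n1*n2 - U_X = 56 - 22 = 34.
Step 4: Ties are present, so use the tie-corrected normal approximation (with continuity correction) for the p-value.
Step 5: p-value = 0.523707; compare to alpha = 0.05. fail to reject H0.

U_X = 22, p = 0.523707, fail to reject H0 at alpha = 0.05.


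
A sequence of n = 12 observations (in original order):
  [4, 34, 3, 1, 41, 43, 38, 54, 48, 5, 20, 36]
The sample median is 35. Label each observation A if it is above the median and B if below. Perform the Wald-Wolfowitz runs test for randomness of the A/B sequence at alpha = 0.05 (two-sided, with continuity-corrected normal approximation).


Step 1: Compute median = 35; label A = above, B = below.
Labels in order: BBBBAAAAABBA  (n_A = 6, n_B = 6)
Step 2: Count runs R = 4.
Step 3: Under H0 (random ordering), E[R] = 2*n_A*n_B/(n_A+n_B) + 1 = 2*6*6/12 + 1 = 7.0000.
        Var[R] = 2*n_A*n_B*(2*n_A*n_B - n_A - n_B) / ((n_A+n_B)^2 * (n_A+n_B-1)) = 4320/1584 = 2.7273.
        SD[R] = 1.6514.
Step 4: Continuity-corrected z = (R + 0.5 - E[R]) / SD[R] = (4 + 0.5 - 7.0000) / 1.6514 = -1.5138.
Step 5: Two-sided p-value via normal approximation = 2*(1 - Phi(|z|)) = 0.130070.
Step 6: alpha = 0.05. fail to reject H0.

R = 4, z = -1.5138, p = 0.130070, fail to reject H0.


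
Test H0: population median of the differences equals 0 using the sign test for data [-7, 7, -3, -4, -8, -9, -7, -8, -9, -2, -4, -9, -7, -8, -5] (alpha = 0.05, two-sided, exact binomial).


Step 1: Discard zero differences. Original n = 15; n_eff = number of nonzero differences = 15.
Nonzero differences (with sign): -7, +7, -3, -4, -8, -9, -7, -8, -9, -2, -4, -9, -7, -8, -5
Step 2: Count signs: positive = 1, negative = 14.
Step 3: Under H0: P(positive) = 0.5, so the number of positives S ~ Bin(15, 0.5).
Step 4: Two-sided exact p-value = sum of Bin(15,0.5) probabilities at or below the observed probability = 0.000977.
Step 5: alpha = 0.05. reject H0.

n_eff = 15, pos = 1, neg = 14, p = 0.000977, reject H0.


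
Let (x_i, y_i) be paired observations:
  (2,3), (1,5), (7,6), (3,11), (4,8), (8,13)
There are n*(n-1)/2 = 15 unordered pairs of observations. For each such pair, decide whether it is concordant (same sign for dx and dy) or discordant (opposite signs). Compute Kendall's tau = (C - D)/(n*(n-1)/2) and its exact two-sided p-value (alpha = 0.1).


Step 1: Enumerate the 15 unordered pairs (i,j) with i<j and classify each by sign(x_j-x_i) * sign(y_j-y_i).
  (1,2):dx=-1,dy=+2->D; (1,3):dx=+5,dy=+3->C; (1,4):dx=+1,dy=+8->C; (1,5):dx=+2,dy=+5->C
  (1,6):dx=+6,dy=+10->C; (2,3):dx=+6,dy=+1->C; (2,4):dx=+2,dy=+6->C; (2,5):dx=+3,dy=+3->C
  (2,6):dx=+7,dy=+8->C; (3,4):dx=-4,dy=+5->D; (3,5):dx=-3,dy=+2->D; (3,6):dx=+1,dy=+7->C
  (4,5):dx=+1,dy=-3->D; (4,6):dx=+5,dy=+2->C; (5,6):dx=+4,dy=+5->C
Step 2: C = 11, D = 4, total pairs = 15.
Step 3: tau = (C - D)/(n(n-1)/2) = (11 - 4)/15 = 0.466667.
Step 4: Exact two-sided p-value (enumerate n! = 720 permutations of y under H0): p = 0.272222.
Step 5: alpha = 0.1. fail to reject H0.

tau_b = 0.4667 (C=11, D=4), p = 0.272222, fail to reject H0.


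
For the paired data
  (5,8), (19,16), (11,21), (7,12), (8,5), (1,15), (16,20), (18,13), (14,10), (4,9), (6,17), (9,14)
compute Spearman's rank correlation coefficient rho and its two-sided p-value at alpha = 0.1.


Step 1: Rank x and y separately (midranks; no ties here).
rank(x): 5->3, 19->12, 11->8, 7->5, 8->6, 1->1, 16->10, 18->11, 14->9, 4->2, 6->4, 9->7
rank(y): 8->2, 16->9, 21->12, 12->5, 5->1, 15->8, 20->11, 13->6, 10->4, 9->3, 17->10, 14->7
Step 2: d_i = R_x(i) - R_y(i); compute d_i^2.
  (3-2)^2=1, (12-9)^2=9, (8-12)^2=16, (5-5)^2=0, (6-1)^2=25, (1-8)^2=49, (10-11)^2=1, (11-6)^2=25, (9-4)^2=25, (2-3)^2=1, (4-10)^2=36, (7-7)^2=0
sum(d^2) = 188.
Step 3: rho = 1 - 6*188 / (12*(12^2 - 1)) = 1 - 1128/1716 = 0.342657.
Step 4: Under H0, t = rho * sqrt((n-2)/(1-rho^2)) = 1.1534 ~ t(10).
Step 5: Two-sided p-value from the t-distribution with 10 df = 0.275567.
Step 6: alpha = 0.1. fail to reject H0.

rho = 0.3427, p = 0.275567, fail to reject H0 at alpha = 0.1.


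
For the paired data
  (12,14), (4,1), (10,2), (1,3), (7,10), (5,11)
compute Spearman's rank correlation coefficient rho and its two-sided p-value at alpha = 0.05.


Step 1: Rank x and y separately (midranks; no ties here).
rank(x): 12->6, 4->2, 10->5, 1->1, 7->4, 5->3
rank(y): 14->6, 1->1, 2->2, 3->3, 10->4, 11->5
Step 2: d_i = R_x(i) - R_y(i); compute d_i^2.
  (6-6)^2=0, (2-1)^2=1, (5-2)^2=9, (1-3)^2=4, (4-4)^2=0, (3-5)^2=4
sum(d^2) = 18.
Step 3: rho = 1 - 6*18 / (6*(6^2 - 1)) = 1 - 108/210 = 0.485714.
Step 4: Under H0, t = rho * sqrt((n-2)/(1-rho^2)) = 1.1113 ~ t(4).
Step 5: Two-sided p-value from the t-distribution with 4 df = 0.328723.
Step 6: alpha = 0.05. fail to reject H0.

rho = 0.4857, p = 0.328723, fail to reject H0 at alpha = 0.05.


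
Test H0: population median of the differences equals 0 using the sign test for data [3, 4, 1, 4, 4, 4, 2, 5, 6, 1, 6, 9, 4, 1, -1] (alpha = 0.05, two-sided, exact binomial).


Step 1: Discard zero differences. Original n = 15; n_eff = number of nonzero differences = 15.
Nonzero differences (with sign): +3, +4, +1, +4, +4, +4, +2, +5, +6, +1, +6, +9, +4, +1, -1
Step 2: Count signs: positive = 14, negative = 1.
Step 3: Under H0: P(positive) = 0.5, so the number of positives S ~ Bin(15, 0.5).
Step 4: Two-sided exact p-value = sum of Bin(15,0.5) probabilities at or below the observed probability = 0.000977.
Step 5: alpha = 0.05. reject H0.

n_eff = 15, pos = 14, neg = 1, p = 0.000977, reject H0.


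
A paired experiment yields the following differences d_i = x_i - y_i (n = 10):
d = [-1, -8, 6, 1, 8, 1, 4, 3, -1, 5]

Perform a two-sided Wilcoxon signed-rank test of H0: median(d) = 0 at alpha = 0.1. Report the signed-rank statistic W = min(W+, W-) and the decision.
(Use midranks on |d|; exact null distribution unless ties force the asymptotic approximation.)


Step 1: Drop any zero differences (none here) and take |d_i|.
|d| = [1, 8, 6, 1, 8, 1, 4, 3, 1, 5]
Step 2: Midrank |d_i| (ties get averaged ranks).
ranks: |1|->2.5, |8|->9.5, |6|->8, |1|->2.5, |8|->9.5, |1|->2.5, |4|->6, |3|->5, |1|->2.5, |5|->7
Step 3: Attach original signs; sum ranks with positive sign and with negative sign.
W+ = 8 + 2.5 + 9.5 + 2.5 + 6 + 5 + 7 = 40.5
W- = 2.5 + 9.5 + 2.5 = 14.5
(Check: W+ + W- = 55 should equal n(n+1)/2 = 55.)
Step 4: Test statistic W = min(W+, W-) = 14.5.
Step 5: Ties in |d|, so use the tie-corrected normal approximation.
        E[W] = n(n+1)/4 = 10*11/4 = 27.5.
        Tie groups: |d|=1 (t=4), |d|=8 (t=2); sum(t^3 - t) = 66.
        Var[W] = n(n+1)(2n+1)/24 - sum(t^3-t)/48 = 2310/24 - 66/48 = 94.875.
        z = (W - E[W]) / sqrt(Var[W]) = (14.5 - 27.5) / 9.7404 = -1.3347.
        Two-sided p = 2*Phi(z) = 0.181991.
Step 6: alpha = 0.1. fail to reject H0.

W+ = 40.5, W- = 14.5, W = min = 14.5, p = 0.181991, fail to reject H0.


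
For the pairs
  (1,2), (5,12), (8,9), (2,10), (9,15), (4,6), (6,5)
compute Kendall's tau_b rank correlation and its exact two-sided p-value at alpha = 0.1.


Step 1: Enumerate the 21 unordered pairs (i,j) with i<j and classify each by sign(x_j-x_i) * sign(y_j-y_i).
  (1,2):dx=+4,dy=+10->C; (1,3):dx=+7,dy=+7->C; (1,4):dx=+1,dy=+8->C; (1,5):dx=+8,dy=+13->C
  (1,6):dx=+3,dy=+4->C; (1,7):dx=+5,dy=+3->C; (2,3):dx=+3,dy=-3->D; (2,4):dx=-3,dy=-2->C
  (2,5):dx=+4,dy=+3->C; (2,6):dx=-1,dy=-6->C; (2,7):dx=+1,dy=-7->D; (3,4):dx=-6,dy=+1->D
  (3,5):dx=+1,dy=+6->C; (3,6):dx=-4,dy=-3->C; (3,7):dx=-2,dy=-4->C; (4,5):dx=+7,dy=+5->C
  (4,6):dx=+2,dy=-4->D; (4,7):dx=+4,dy=-5->D; (5,6):dx=-5,dy=-9->C; (5,7):dx=-3,dy=-10->C
  (6,7):dx=+2,dy=-1->D
Step 2: C = 15, D = 6, total pairs = 21.
Step 3: tau = (C - D)/(n(n-1)/2) = (15 - 6)/21 = 0.428571.
Step 4: Exact two-sided p-value (enumerate n! = 5040 permutations of y under H0): p = 0.238889.
Step 5: alpha = 0.1. fail to reject H0.

tau_b = 0.4286 (C=15, D=6), p = 0.238889, fail to reject H0.


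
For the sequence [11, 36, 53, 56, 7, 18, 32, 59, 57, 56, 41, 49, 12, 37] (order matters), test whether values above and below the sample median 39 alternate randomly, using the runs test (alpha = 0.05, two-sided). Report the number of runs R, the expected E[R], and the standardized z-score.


Step 1: Compute median = 39; label A = above, B = below.
Labels in order: BBAABBBAAAAABB  (n_A = 7, n_B = 7)
Step 2: Count runs R = 5.
Step 3: Under H0 (random ordering), E[R] = 2*n_A*n_B/(n_A+n_B) + 1 = 2*7*7/14 + 1 = 8.0000.
        Var[R] = 2*n_A*n_B*(2*n_A*n_B - n_A - n_B) / ((n_A+n_B)^2 * (n_A+n_B-1)) = 8232/2548 = 3.2308.
        SD[R] = 1.7974.
Step 4: Continuity-corrected z = (R + 0.5 - E[R]) / SD[R] = (5 + 0.5 - 8.0000) / 1.7974 = -1.3909.
Step 5: Two-sided p-value via normal approximation = 2*(1 - Phi(|z|)) = 0.164264.
Step 6: alpha = 0.05. fail to reject H0.

R = 5, z = -1.3909, p = 0.164264, fail to reject H0.


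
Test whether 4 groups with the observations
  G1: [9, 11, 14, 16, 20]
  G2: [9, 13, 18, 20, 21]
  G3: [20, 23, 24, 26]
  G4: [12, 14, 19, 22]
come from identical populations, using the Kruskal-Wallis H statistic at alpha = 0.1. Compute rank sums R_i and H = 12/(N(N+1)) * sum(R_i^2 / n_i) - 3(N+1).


Step 1: Combine all N = 18 observations and assign midranks.
sorted (value, group, rank): (9,G1,1.5), (9,G2,1.5), (11,G1,3), (12,G4,4), (13,G2,5), (14,G1,6.5), (14,G4,6.5), (16,G1,8), (18,G2,9), (19,G4,10), (20,G1,12), (20,G2,12), (20,G3,12), (21,G2,14), (22,G4,15), (23,G3,16), (24,G3,17), (26,G3,18)
Step 2: Sum ranks within each group.
R_1 = 31 (n_1 = 5)
R_2 = 41.5 (n_2 = 5)
R_3 = 63 (n_3 = 4)
R_4 = 35.5 (n_4 = 4)
Step 3: H = 12/(N(N+1)) * sum(R_i^2/n_i) - 3(N+1)
     = 12/(18*19) * (31^2/5 + 41.5^2/5 + 63^2/4 + 35.5^2/4) - 3*19
     = 0.035088 * 1843.96 - 57
     = 7.700439.
Step 4: Ties present; correction factor C = 1 - 36/(18^3 - 18) = 0.993808. Corrected H = 7.700439 / 0.993808 = 7.748416.
Step 5: Under H0, H ~ chi^2(3); p-value = 0.051508.
Step 6: alpha = 0.1. reject H0.

H = 7.7484, df = 3, p = 0.051508, reject H0.
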